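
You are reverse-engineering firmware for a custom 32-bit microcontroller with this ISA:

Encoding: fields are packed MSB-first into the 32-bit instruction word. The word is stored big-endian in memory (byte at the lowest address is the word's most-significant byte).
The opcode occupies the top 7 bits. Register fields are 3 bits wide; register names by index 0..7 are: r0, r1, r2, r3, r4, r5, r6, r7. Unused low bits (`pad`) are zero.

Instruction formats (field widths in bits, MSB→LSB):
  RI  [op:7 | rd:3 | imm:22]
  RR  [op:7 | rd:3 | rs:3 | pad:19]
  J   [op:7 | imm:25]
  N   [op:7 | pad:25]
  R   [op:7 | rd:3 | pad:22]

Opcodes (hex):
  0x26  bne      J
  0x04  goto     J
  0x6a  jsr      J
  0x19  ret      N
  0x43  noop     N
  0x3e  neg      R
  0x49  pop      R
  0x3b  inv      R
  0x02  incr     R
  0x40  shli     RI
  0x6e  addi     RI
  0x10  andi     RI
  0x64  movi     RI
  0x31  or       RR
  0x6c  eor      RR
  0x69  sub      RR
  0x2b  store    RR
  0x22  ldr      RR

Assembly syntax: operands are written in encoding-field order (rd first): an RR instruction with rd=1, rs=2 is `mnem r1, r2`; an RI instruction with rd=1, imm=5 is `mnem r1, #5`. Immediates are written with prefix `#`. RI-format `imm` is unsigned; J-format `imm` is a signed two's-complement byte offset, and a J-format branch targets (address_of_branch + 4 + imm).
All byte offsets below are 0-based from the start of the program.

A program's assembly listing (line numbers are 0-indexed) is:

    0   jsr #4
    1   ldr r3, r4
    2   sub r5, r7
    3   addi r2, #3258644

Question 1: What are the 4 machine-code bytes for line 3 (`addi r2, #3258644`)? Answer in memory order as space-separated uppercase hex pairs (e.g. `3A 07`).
DC B1 B9 14

line 3 (addi): pack op=0x6e:7|rd=2:3|imm=3258644:22 = 0xdcb1b914; big→ dc b1 b9 14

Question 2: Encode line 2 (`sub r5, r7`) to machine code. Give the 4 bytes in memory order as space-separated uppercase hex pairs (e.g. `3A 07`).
D3 78 00 00

line 2 (sub): pack op=0x69:7|rd=5:3|rs=7:3|pad=0:19 = 0xd3780000; big→ d3 78 00 00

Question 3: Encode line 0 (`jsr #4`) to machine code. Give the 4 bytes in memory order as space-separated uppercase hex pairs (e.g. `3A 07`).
D4 00 00 04

line 0 (jsr): pack op=0x6a:7|imm=4:25 = 0xd4000004; big→ d4 00 00 04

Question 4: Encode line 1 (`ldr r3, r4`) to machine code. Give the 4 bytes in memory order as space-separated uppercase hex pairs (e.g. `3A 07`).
44 E0 00 00

L1: ldr op=0x22:7|rd=3:3|rs=4:3|pad=0:19 ⇒ 0x44e00000 ⇒ big 44 e0 00 00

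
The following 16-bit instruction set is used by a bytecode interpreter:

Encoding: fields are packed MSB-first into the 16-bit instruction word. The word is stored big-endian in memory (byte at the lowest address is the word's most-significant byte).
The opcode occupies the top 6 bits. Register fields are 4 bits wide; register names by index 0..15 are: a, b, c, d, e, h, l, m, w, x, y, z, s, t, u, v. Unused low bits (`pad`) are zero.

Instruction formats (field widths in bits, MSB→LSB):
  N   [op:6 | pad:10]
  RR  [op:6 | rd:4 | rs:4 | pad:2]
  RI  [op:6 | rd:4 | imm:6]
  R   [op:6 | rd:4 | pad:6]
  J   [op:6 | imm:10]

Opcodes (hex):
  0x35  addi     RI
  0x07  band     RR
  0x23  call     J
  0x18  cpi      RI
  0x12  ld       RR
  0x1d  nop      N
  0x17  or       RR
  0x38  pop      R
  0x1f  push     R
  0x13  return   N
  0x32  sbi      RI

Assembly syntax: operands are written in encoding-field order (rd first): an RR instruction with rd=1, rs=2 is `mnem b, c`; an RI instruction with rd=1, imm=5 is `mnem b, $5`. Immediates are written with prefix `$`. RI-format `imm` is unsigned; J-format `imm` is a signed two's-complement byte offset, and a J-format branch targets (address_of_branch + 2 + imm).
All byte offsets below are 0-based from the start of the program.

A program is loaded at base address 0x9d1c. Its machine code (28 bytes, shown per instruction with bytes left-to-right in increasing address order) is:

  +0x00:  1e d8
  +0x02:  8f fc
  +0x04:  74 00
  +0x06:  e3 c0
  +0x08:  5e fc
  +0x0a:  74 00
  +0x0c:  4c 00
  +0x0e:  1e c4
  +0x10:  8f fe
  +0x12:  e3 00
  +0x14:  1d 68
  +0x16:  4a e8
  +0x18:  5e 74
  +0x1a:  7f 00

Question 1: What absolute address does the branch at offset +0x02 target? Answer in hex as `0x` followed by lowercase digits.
0x9d1c

+0x02: 8f fc ⇒ word 0x8ffc (big)
  op=0x8ffc>>10=0x23 ⇒ call (J)
  imm@[9:0]=0x3fc (s10→-4) ⇒ $-4
  target = base 0x9d1c + off 0x02 + 2 + imm -4 = 0x9d1c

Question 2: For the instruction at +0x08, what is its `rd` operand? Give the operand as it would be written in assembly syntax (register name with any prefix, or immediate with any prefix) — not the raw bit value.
z

off 0x08: read 5e fc as big → 0x5efc
  top 6b → 0x17 → or [RR]
  rd: (w>>6)&0xf=0xb → z
  rs: (w>>2)&0xf=0xf → v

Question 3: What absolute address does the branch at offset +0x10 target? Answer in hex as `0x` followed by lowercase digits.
[10] 8f fe → 0x8ffe
  top 6b → 0x23 → call [J]
  [9:0] imm=1022 (s10→-2) = $-2
  target = base 0x9d1c + off 0x10 + 2 + imm -2 = 0x9d2c

0x9d2c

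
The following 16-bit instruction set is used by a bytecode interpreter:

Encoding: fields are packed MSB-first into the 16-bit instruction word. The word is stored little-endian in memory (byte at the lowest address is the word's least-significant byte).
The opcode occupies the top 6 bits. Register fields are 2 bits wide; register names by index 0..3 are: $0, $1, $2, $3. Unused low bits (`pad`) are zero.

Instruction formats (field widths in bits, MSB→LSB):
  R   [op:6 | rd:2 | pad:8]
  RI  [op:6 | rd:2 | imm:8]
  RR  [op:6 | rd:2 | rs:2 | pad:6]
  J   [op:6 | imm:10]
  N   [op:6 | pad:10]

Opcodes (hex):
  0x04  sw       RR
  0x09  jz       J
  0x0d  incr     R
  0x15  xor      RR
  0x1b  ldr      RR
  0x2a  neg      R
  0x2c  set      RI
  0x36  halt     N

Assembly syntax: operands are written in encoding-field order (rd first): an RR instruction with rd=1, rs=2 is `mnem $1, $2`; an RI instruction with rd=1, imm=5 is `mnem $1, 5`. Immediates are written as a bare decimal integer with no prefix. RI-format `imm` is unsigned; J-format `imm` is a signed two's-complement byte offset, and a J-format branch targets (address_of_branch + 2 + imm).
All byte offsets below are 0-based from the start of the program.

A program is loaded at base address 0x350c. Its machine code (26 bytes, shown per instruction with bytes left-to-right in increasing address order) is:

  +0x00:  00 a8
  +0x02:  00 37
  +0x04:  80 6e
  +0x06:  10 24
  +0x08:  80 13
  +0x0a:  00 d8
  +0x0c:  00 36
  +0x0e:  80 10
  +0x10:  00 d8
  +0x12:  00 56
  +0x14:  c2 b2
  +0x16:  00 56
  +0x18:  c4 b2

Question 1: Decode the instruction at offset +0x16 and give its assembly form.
xor $2, $0

[16] 00 56 → 0x5600
  top 6b → 0x15 → xor [RR]
  rd@[9:8]=0x2 ⇒ $2
  rs@[7:6]=0x0 ⇒ $0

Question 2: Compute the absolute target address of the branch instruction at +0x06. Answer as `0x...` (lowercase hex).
off 0x06: read 10 24 as little → 0x2410
  opcode bits[15:10]=0x9: jz/J
  imm@[9:0]=0x10 ⇒ 16
  target = base 0x350c + off 0x06 + 2 + imm 16 = 0x3524

0x3524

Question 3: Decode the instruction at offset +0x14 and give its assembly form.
set $2, 194

@+14  little-endian(c2 b2) = 0xb2c2
  top 6b → 0x2c → set [RI]
  rd@[9:8]=0x2 ⇒ $2
  imm@[7:0]=0xc2 ⇒ 194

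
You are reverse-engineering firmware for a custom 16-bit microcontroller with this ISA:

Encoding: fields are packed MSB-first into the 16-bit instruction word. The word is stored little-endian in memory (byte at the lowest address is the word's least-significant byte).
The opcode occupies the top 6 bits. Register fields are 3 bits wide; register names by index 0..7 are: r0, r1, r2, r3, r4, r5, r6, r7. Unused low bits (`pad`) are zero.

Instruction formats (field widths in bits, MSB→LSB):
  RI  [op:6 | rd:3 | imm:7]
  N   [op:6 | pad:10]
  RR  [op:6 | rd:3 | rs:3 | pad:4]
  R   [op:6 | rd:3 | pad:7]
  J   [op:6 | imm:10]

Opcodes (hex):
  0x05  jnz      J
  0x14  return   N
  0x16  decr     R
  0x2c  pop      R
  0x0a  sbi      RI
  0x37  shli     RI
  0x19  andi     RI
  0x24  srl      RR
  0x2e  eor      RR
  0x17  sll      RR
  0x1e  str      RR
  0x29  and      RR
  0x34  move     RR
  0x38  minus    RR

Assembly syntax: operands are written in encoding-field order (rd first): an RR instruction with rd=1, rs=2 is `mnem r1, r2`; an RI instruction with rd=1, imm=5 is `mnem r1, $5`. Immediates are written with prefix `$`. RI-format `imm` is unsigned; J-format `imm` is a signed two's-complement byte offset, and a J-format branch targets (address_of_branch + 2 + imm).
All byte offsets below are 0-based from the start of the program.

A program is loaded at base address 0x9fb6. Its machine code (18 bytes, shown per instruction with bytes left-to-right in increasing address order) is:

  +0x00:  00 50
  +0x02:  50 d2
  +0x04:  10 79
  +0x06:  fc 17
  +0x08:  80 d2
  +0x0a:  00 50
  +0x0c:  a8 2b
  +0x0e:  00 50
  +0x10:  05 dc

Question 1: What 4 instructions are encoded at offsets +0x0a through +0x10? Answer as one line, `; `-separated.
return; sbi r7, $40; return; shli r0, $5

off 0x0a: read 00 50 as little → 0x5000
  op=0x5000>>10=0x14 ⇒ return (N)
off 0x0c: read a8 2b as little → 0x2ba8
  op=0x2ba8>>10=0xa ⇒ sbi (RI)
  rd: (w>>7)&0x7=0x7 → r7
  imm: (w>>0)&0x7f=0x28 → $40
off 0x0e: read 00 50 as little → 0x5000
  op=0x5000>>10=0x14 ⇒ return (N)
off 0x10: read 05 dc as little → 0xdc05
  op=0xdc05>>10=0x37 ⇒ shli (RI)
  rd: (w>>7)&0x7=0x0 → r0
  imm: (w>>0)&0x7f=0x5 → $5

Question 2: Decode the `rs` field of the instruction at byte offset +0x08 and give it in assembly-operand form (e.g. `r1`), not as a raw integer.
r0

@+08  little-endian(80 d2) = 0xd280
  opcode bits[15:10]=0x34: move/RR
  rd: (w>>7)&0x7=0x5 → r5
  rs: (w>>4)&0x7=0x0 → r0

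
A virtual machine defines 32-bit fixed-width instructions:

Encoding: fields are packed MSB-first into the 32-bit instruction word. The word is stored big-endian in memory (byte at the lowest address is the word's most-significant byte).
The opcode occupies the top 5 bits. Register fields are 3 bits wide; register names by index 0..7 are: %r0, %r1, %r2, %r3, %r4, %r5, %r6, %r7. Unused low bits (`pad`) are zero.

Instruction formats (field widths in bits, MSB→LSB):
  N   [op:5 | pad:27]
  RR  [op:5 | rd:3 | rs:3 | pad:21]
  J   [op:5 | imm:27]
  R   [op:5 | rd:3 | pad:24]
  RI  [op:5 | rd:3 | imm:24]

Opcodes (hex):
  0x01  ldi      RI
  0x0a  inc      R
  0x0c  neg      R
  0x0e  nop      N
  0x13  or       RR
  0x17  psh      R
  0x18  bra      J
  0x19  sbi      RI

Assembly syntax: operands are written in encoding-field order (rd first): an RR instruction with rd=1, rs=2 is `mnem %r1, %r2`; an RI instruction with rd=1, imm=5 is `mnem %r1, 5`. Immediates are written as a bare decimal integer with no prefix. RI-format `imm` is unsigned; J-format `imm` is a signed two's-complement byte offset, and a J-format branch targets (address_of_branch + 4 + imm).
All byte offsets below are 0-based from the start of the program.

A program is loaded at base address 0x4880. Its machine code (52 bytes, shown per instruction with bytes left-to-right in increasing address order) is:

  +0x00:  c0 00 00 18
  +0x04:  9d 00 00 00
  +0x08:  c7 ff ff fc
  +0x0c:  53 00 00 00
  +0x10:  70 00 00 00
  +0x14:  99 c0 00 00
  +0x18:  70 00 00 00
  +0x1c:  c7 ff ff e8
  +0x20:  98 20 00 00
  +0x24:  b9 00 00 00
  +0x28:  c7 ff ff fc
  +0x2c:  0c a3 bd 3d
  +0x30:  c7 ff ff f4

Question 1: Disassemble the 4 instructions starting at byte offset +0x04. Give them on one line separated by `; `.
@+04  big-endian(9d 00 00 00) = 0x9d000000
  top 5b → 0x13 → or [RR]
  [26:24] rd=5 = %r5
  [23:21] rs=0 = %r0
@+08  big-endian(c7 ff ff fc) = 0xc7fffffc
  top 5b → 0x18 → bra [J]
  [26:0] imm=134217724 (s27→-4) = -4
@+0c  big-endian(53 00 00 00) = 0x53000000
  top 5b → 0xa → inc [R]
  [26:24] rd=3 = %r3
@+10  big-endian(70 00 00 00) = 0x70000000
  top 5b → 0xe → nop [N]

or %r5, %r0; bra -4; inc %r3; nop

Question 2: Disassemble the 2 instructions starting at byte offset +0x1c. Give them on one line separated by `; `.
bra -24; or %r0, %r1

[1c] c7 ff ff e8 → 0xc7ffffe8
  top 5b → 0x18 → bra [J]
  imm@[26:0]=0x7ffffe8 (s27→-24) ⇒ -24
[20] 98 20 00 00 → 0x98200000
  top 5b → 0x13 → or [RR]
  rd@[26:24]=0x0 ⇒ %r0
  rs@[23:21]=0x1 ⇒ %r1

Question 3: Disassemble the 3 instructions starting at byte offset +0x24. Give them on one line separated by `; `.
@+24  big-endian(b9 00 00 00) = 0xb9000000
  opcode bits[31:27]=0x17: psh/R
  rd@[26:24]=0x1 ⇒ %r1
@+28  big-endian(c7 ff ff fc) = 0xc7fffffc
  opcode bits[31:27]=0x18: bra/J
  imm@[26:0]=0x7fffffc (s27→-4) ⇒ -4
@+2c  big-endian(0c a3 bd 3d) = 0x0ca3bd3d
  opcode bits[31:27]=0x1: ldi/RI
  rd@[26:24]=0x4 ⇒ %r4
  imm@[23:0]=0xa3bd3d ⇒ 10730813

psh %r1; bra -4; ldi %r4, 10730813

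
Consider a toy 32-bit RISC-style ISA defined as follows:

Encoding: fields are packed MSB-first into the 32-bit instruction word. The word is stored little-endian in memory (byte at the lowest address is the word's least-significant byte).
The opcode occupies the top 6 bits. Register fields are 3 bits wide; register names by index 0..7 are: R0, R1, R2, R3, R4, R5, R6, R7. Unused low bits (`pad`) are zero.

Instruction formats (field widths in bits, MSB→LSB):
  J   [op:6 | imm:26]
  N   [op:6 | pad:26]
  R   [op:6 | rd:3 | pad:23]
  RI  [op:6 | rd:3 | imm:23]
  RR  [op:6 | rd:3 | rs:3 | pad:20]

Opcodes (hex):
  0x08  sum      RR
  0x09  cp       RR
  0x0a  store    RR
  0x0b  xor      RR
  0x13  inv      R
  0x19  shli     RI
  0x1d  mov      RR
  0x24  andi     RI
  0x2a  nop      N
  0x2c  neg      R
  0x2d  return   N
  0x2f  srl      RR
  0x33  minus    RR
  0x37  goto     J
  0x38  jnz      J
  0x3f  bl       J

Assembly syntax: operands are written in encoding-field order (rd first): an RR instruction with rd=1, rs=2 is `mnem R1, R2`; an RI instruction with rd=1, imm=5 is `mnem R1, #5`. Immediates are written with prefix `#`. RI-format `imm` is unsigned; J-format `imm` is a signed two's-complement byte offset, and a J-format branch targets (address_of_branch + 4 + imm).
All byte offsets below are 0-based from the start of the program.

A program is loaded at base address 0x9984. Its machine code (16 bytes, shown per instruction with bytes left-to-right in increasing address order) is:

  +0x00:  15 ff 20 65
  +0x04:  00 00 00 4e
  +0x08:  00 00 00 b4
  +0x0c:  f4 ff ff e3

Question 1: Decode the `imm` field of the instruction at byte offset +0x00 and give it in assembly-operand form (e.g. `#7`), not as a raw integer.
off 0x00: read 15 ff 20 65 as little → 0x6520ff15
  top 6b → 0x19 → shli [RI]
  rd: (w>>23)&0x7=0x2 → R2
  imm: (w>>0)&0x7fffff=0x20ff15 → #2162453

#2162453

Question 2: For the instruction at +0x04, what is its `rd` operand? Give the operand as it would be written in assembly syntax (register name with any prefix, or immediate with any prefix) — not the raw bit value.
R4

+0x04: 00 00 00 4e ⇒ word 0x4e000000 (little)
  op=0x4e000000>>26=0x13 ⇒ inv (R)
  [25:23] rd=4 = R4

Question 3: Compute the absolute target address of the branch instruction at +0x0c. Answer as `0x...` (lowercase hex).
0x9988

@+0c  little-endian(f4 ff ff e3) = 0xe3fffff4
  top 6b → 0x38 → jnz [J]
  imm@[25:0]=0x3fffff4 (s26→-12) ⇒ #-12
  target = base 0x9984 + off 0x0c + 4 + imm -12 = 0x9988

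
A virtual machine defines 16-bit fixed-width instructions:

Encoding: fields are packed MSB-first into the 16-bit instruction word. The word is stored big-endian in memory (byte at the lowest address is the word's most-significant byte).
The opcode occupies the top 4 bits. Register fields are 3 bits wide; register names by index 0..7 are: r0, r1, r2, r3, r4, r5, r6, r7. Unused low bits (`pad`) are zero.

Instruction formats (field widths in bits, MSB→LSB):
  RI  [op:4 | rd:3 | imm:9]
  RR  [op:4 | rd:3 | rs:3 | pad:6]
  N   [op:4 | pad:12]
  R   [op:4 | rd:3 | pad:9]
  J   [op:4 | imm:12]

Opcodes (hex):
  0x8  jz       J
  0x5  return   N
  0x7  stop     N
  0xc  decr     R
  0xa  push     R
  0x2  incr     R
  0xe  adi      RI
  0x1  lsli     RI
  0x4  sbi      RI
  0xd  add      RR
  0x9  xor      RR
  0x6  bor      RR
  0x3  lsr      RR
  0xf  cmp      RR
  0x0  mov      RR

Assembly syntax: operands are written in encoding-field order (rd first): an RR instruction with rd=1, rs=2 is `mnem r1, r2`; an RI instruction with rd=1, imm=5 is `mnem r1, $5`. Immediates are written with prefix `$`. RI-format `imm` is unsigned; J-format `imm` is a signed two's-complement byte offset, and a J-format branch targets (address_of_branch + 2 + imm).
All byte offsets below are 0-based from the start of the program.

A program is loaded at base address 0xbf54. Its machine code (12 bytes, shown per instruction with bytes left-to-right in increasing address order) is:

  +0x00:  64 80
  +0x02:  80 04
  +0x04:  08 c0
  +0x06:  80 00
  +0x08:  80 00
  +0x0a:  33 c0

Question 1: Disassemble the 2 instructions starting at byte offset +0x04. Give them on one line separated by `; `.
mov r4, r3; jz $0

[04] 08 c0 → 0x08c0
  top 4b → 0x0 → mov [RR]
  rd@[11:9]=0x4 ⇒ r4
  rs@[8:6]=0x3 ⇒ r3
[06] 80 00 → 0x8000
  top 4b → 0x8 → jz [J]
  imm@[11:0]=0x0 ⇒ $0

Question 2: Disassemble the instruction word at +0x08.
jz $0

@+08  big-endian(80 00) = 0x8000
  op=0x8000>>12=0x8 ⇒ jz (J)
  [11:0] imm=0 = $0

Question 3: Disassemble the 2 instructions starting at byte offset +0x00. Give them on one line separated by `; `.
bor r2, r2; jz $4

@+00  big-endian(64 80) = 0x6480
  op=0x6480>>12=0x6 ⇒ bor (RR)
  [11:9] rd=2 = r2
  [8:6] rs=2 = r2
@+02  big-endian(80 04) = 0x8004
  op=0x8004>>12=0x8 ⇒ jz (J)
  [11:0] imm=4 = $4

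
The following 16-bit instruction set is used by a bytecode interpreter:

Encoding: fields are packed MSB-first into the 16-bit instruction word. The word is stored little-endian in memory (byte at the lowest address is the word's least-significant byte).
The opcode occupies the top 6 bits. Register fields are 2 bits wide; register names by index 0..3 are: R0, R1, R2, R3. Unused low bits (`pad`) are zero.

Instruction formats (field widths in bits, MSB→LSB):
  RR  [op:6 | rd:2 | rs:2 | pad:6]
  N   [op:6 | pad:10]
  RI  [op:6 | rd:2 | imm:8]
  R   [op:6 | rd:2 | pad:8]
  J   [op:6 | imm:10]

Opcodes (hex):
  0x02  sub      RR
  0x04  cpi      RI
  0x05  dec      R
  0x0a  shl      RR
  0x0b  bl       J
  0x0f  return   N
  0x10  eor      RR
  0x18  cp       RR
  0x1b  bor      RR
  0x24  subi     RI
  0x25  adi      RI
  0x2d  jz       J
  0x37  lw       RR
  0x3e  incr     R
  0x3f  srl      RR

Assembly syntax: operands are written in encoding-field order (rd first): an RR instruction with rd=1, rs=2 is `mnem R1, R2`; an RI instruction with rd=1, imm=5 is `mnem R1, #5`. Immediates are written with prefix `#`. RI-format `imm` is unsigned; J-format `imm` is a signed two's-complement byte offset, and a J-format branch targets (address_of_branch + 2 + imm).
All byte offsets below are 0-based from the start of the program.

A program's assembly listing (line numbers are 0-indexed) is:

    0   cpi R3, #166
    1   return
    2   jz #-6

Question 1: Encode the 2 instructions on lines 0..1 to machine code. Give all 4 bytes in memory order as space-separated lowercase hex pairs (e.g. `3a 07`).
L0: cpi op=0x4:6|rd=3:2|imm=166:8 ⇒ 0x13a6 ⇒ little a6 13
L1: return op=0xf:6|pad=0:10 ⇒ 0x3c00 ⇒ little 00 3c

a6 13 00 3c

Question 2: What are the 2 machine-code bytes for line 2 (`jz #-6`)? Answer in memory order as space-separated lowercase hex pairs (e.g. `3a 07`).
fa b7

2. jz fields op=0x2d:6|imm=-6:10 → word b7fah → fa b7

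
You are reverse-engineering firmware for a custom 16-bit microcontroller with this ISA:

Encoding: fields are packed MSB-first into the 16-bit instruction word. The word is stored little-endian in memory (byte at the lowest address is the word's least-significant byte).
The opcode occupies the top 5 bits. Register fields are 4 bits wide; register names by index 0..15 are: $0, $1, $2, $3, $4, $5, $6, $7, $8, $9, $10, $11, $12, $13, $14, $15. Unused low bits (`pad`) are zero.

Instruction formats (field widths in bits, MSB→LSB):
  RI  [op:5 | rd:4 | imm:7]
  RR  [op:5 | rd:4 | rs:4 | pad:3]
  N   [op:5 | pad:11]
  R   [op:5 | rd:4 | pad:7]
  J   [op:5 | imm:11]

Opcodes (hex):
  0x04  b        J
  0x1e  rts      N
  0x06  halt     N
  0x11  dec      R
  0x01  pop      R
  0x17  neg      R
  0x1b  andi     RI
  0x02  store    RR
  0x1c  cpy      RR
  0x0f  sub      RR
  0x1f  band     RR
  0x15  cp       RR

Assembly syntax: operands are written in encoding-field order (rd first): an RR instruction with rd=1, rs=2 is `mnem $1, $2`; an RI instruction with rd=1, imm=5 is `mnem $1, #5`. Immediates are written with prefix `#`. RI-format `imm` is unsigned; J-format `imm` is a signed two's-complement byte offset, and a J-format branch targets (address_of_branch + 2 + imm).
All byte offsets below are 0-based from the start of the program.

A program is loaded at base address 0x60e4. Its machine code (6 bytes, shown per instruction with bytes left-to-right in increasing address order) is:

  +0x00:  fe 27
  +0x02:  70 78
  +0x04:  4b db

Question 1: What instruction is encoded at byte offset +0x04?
off 0x04: read 4b db as little → 0xdb4b
  opcode bits[15:11]=0x1b: andi/RI
  rd@[10:7]=0x6 ⇒ $6
  imm@[6:0]=0x4b ⇒ #75

andi $6, #75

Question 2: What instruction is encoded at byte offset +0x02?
+0x02: 70 78 ⇒ word 0x7870 (little)
  top 5b → 0xf → sub [RR]
  [10:7] rd=0 = $0
  [6:3] rs=14 = $14

sub $0, $14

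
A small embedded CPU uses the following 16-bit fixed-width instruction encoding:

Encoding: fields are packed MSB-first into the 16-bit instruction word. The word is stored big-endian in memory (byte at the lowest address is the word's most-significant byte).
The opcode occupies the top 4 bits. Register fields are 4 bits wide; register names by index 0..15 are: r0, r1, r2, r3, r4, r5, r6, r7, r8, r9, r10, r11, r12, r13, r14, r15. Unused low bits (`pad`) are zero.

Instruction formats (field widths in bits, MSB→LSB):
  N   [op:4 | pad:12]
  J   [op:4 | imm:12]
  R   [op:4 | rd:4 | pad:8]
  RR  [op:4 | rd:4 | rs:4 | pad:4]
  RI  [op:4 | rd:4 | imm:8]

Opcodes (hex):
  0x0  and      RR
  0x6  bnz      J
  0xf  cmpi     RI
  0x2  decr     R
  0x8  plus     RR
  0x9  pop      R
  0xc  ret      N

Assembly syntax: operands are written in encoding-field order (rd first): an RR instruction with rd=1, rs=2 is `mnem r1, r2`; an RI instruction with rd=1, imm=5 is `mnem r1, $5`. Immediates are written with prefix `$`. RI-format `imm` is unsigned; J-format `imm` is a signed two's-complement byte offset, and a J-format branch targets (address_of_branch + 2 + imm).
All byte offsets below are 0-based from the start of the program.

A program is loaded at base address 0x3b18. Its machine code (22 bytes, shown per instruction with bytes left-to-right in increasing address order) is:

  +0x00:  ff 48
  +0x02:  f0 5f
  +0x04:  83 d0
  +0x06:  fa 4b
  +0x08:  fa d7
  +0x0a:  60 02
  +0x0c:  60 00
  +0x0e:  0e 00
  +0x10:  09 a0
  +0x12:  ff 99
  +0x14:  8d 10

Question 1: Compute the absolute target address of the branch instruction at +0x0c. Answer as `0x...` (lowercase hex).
0x3b26

off 0x0c: read 60 00 as big → 0x6000
  op=0x6000>>12=0x6 ⇒ bnz (J)
  imm@[11:0]=0x0 ⇒ $0
  target = base 0x3b18 + off 0x0c + 2 + imm 0 = 0x3b26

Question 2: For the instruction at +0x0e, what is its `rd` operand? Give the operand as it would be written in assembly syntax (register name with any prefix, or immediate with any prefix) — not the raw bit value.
r14

@+0e  big-endian(0e 00) = 0x0e00
  op=0x0e00>>12=0x0 ⇒ and (RR)
  rd: (w>>8)&0xf=0xe → r14
  rs: (w>>4)&0xf=0x0 → r0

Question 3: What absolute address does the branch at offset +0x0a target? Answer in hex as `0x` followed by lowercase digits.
0x3b26

+0x0a: 60 02 ⇒ word 0x6002 (big)
  top 4b → 0x6 → bnz [J]
  imm: (w>>0)&0xfff=0x2 → $2
  target = base 0x3b18 + off 0x0a + 2 + imm 2 = 0x3b26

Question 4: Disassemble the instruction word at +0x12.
cmpi r15, $153

[12] ff 99 → 0xff99
  opcode bits[15:12]=0xf: cmpi/RI
  rd@[11:8]=0xf ⇒ r15
  imm@[7:0]=0x99 ⇒ $153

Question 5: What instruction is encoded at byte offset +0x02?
cmpi r0, $95

@+02  big-endian(f0 5f) = 0xf05f
  opcode bits[15:12]=0xf: cmpi/RI
  rd@[11:8]=0x0 ⇒ r0
  imm@[7:0]=0x5f ⇒ $95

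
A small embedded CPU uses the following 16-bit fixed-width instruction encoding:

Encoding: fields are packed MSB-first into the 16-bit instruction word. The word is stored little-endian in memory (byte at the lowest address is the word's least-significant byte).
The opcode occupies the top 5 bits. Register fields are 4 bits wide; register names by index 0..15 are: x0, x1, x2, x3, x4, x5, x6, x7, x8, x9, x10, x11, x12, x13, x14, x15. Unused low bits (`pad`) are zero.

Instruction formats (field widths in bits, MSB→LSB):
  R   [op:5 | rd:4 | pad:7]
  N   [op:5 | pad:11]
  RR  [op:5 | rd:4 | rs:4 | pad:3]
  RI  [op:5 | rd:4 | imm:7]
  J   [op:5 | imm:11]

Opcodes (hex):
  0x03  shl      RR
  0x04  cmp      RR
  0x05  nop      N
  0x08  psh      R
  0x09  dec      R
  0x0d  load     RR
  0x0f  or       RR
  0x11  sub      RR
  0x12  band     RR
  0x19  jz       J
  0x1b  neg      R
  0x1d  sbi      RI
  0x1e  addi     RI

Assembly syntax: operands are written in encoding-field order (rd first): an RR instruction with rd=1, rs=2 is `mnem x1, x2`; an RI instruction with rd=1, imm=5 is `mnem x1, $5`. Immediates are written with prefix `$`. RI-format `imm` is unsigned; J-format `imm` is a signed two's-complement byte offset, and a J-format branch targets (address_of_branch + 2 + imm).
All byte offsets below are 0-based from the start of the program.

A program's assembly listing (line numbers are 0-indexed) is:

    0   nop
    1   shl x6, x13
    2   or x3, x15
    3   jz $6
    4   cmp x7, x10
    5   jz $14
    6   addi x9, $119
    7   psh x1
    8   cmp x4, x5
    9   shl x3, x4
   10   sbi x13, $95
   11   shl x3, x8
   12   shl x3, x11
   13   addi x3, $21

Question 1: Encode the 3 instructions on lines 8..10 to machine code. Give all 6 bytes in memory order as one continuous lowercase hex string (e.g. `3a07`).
8. cmp fields op=0x4:5|rd=4:4|rs=5:4|pad=0:3 → word 2228h → 28 22
9. shl fields op=0x3:5|rd=3:4|rs=4:4|pad=0:3 → word 19a0h → a0 19
10. sbi fields op=0x1d:5|rd=13:4|imm=95:7 → word eedfh → df ee

2822a019dfee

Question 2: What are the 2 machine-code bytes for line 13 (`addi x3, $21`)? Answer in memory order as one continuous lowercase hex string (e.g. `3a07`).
line 13 (addi): pack op=0x1e:5|rd=3:4|imm=21:7 = 0xf195; little→ 95 f1

95f1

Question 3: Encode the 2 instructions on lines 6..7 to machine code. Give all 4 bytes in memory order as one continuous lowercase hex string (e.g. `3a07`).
6. addi fields op=0x1e:5|rd=9:4|imm=119:7 → word f4f7h → f7 f4
7. psh fields op=0x8:5|rd=1:4|pad=0:7 → word 4080h → 80 40

f7f48040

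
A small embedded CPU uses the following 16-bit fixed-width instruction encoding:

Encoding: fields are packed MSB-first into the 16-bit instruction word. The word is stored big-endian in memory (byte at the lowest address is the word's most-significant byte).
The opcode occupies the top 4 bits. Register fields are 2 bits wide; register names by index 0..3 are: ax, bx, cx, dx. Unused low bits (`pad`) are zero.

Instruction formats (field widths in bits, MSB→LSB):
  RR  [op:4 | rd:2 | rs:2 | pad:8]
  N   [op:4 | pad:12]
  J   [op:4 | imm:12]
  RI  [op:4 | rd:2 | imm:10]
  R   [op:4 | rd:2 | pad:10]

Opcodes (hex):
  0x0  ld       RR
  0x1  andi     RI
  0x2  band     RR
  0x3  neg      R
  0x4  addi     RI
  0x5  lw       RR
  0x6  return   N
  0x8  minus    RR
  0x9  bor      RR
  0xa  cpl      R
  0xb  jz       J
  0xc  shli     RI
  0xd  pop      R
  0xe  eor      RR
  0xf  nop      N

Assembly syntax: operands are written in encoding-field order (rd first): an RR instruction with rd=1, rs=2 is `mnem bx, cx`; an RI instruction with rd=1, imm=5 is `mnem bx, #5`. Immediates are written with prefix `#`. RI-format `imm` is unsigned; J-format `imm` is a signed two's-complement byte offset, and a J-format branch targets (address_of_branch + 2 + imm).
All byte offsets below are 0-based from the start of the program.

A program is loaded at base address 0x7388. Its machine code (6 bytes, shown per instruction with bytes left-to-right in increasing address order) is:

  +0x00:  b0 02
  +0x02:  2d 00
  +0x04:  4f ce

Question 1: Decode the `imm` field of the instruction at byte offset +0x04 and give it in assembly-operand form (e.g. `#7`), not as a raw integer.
off 0x04: read 4f ce as big → 0x4fce
  top 4b → 0x4 → addi [RI]
  rd@[11:10]=0x3 ⇒ dx
  imm@[9:0]=0x3ce ⇒ #974

#974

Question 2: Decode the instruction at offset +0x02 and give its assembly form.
band dx, bx

off 0x02: read 2d 00 as big → 0x2d00
  opcode bits[15:12]=0x2: band/RR
  rd: (w>>10)&0x3=0x3 → dx
  rs: (w>>8)&0x3=0x1 → bx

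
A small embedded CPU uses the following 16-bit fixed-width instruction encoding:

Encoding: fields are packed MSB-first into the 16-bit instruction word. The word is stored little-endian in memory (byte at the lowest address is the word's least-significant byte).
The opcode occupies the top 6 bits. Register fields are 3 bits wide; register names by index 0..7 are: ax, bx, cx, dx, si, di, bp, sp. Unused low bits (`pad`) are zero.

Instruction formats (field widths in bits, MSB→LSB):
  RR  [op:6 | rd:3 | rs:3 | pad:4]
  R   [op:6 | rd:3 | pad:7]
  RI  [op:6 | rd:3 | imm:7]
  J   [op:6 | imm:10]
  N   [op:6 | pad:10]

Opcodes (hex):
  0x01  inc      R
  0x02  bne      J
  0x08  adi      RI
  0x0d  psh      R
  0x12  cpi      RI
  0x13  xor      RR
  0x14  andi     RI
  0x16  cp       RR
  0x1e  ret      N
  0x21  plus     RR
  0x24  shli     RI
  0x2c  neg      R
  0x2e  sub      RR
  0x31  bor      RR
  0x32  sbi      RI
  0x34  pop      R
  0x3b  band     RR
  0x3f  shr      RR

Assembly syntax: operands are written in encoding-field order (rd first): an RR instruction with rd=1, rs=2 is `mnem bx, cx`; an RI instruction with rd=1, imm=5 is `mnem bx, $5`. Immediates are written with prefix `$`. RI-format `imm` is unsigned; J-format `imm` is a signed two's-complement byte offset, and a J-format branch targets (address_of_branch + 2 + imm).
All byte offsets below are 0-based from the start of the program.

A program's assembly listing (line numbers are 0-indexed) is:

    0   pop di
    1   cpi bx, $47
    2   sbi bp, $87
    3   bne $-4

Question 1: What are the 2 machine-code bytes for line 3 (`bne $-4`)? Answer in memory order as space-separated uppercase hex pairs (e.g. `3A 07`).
3. bne fields op=0x2:6|imm=-4:10 → word 0bfch → fc 0b

FC 0B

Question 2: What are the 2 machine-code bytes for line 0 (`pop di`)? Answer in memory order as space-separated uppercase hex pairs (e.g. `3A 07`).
0. pop fields op=0x34:6|rd=5:3|pad=0:7 → word d280h → 80 d2

80 D2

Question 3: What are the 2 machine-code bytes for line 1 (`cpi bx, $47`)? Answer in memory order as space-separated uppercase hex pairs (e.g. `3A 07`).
AF 48

line 1 (cpi): pack op=0x12:6|rd=1:3|imm=47:7 = 0x48af; little→ af 48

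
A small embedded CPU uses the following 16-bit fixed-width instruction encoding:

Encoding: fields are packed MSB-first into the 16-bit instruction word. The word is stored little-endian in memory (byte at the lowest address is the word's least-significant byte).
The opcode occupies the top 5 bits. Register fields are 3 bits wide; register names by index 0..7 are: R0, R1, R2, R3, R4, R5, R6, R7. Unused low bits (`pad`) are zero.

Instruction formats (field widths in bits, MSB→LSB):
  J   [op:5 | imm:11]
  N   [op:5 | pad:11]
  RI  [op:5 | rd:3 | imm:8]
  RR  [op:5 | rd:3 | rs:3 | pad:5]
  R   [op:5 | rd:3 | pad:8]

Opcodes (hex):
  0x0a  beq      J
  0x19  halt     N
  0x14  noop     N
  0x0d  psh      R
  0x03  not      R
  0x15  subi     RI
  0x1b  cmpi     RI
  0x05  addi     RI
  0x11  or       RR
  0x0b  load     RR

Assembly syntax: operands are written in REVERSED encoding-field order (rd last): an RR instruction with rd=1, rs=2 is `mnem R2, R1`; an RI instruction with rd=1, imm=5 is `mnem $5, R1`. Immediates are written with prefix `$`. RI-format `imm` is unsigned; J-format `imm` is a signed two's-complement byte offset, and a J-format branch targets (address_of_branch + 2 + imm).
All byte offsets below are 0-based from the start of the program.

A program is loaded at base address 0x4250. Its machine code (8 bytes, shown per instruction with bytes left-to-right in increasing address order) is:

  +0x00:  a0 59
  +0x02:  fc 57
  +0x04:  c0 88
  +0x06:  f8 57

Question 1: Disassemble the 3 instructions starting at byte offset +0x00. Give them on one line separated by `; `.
off 0x00: read a0 59 as little → 0x59a0
  top 5b → 0xb → load [RR]
  rd: (w>>8)&0x7=0x1 → R1
  rs: (w>>5)&0x7=0x5 → R5
off 0x02: read fc 57 as little → 0x57fc
  top 5b → 0xa → beq [J]
  imm: (w>>0)&0x7ff=0x7fc (s11→-4) → $-4
off 0x04: read c0 88 as little → 0x88c0
  top 5b → 0x11 → or [RR]
  rd: (w>>8)&0x7=0x0 → R0
  rs: (w>>5)&0x7=0x6 → R6

load R5, R1; beq $-4; or R6, R0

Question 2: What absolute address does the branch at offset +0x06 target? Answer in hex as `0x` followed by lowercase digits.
+0x06: f8 57 ⇒ word 0x57f8 (little)
  top 5b → 0xa → beq [J]
  [10:0] imm=2040 (s11→-8) = $-8
  target = base 0x4250 + off 0x06 + 2 + imm -8 = 0x4250

0x4250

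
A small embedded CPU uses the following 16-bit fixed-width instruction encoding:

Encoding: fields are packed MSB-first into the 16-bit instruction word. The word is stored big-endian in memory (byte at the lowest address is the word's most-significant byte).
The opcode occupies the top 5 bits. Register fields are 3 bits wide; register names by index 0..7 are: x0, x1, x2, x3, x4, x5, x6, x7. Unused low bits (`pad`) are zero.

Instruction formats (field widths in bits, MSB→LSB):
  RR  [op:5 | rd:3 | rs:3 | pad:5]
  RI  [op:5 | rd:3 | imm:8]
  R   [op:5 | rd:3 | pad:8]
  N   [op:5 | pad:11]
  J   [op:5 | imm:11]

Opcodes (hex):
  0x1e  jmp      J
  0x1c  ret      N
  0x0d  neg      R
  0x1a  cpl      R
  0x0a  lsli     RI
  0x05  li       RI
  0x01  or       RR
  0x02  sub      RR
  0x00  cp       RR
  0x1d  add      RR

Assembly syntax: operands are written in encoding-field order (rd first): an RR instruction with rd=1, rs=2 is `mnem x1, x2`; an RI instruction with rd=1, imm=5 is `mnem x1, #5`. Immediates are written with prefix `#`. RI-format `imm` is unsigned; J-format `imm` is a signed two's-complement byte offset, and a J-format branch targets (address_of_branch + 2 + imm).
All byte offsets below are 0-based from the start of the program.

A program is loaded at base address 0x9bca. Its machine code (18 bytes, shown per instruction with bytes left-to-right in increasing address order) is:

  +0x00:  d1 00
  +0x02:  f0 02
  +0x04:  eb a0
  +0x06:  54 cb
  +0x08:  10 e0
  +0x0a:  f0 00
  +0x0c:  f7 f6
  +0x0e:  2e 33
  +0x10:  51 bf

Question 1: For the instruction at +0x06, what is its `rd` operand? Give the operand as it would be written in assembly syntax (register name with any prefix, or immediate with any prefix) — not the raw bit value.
x4

+0x06: 54 cb ⇒ word 0x54cb (big)
  top 5b → 0xa → lsli [RI]
  [10:8] rd=4 = x4
  [7:0] imm=203 = #203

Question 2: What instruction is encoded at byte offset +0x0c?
jmp #-10

off 0x0c: read f7 f6 as big → 0xf7f6
  top 5b → 0x1e → jmp [J]
  [10:0] imm=2038 (s11→-10) = #-10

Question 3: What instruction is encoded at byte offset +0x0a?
jmp #0

off 0x0a: read f0 00 as big → 0xf000
  opcode bits[15:11]=0x1e: jmp/J
  imm: (w>>0)&0x7ff=0x0 → #0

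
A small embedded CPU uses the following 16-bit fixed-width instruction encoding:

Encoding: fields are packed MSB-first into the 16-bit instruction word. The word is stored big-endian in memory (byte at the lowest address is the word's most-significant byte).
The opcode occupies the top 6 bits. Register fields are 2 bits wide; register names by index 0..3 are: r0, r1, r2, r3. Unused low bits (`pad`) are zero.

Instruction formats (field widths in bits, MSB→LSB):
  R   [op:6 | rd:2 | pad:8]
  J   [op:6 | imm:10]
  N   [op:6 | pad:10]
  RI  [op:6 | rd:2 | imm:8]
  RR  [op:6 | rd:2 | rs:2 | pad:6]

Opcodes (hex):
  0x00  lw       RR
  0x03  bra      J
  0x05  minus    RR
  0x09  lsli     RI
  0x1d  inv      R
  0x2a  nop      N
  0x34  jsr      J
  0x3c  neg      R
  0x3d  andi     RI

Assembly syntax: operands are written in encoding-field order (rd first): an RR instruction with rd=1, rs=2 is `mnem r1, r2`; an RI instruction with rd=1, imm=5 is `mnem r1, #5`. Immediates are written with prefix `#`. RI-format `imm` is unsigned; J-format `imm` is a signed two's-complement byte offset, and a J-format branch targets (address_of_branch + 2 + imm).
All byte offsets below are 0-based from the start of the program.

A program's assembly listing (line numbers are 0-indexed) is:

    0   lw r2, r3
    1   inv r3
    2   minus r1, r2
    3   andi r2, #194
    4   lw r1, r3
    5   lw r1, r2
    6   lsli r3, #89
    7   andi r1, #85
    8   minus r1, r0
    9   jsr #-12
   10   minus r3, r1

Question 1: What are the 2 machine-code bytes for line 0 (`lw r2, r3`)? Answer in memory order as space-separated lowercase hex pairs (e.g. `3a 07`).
line 0 (lw): pack op=0x0:6|rd=2:2|rs=3:2|pad=0:6 = 0x02c0; big→ 02 c0

02 c0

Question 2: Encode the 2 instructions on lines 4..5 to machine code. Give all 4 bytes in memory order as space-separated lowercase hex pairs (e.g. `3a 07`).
01 c0 01 80

line 4 (lw): pack op=0x0:6|rd=1:2|rs=3:2|pad=0:6 = 0x01c0; big→ 01 c0
line 5 (lw): pack op=0x0:6|rd=1:2|rs=2:2|pad=0:6 = 0x0180; big→ 01 80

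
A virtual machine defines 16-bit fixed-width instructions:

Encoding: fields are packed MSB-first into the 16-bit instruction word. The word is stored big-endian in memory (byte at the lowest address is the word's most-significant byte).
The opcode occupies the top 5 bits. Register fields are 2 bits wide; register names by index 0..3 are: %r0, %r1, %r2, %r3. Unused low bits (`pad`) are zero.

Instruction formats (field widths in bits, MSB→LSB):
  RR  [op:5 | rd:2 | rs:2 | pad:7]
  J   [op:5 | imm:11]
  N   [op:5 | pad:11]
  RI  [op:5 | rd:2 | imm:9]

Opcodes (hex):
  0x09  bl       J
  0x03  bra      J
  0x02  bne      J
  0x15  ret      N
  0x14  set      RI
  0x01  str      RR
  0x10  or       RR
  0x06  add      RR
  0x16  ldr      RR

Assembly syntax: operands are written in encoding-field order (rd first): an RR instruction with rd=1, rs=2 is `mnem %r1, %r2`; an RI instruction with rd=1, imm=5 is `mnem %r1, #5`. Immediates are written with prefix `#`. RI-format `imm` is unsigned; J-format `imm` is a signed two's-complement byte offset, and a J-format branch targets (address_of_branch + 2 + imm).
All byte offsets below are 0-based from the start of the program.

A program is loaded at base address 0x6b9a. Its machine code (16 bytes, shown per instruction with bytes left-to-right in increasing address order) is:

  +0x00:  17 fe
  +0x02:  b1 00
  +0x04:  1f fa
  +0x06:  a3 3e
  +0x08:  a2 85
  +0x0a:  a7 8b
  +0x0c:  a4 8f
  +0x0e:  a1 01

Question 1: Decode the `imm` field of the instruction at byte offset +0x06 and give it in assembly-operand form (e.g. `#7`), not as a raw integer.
@+06  big-endian(a3 3e) = 0xa33e
  opcode bits[15:11]=0x14: set/RI
  rd: (w>>9)&0x3=0x1 → %r1
  imm: (w>>0)&0x1ff=0x13e → #318

#318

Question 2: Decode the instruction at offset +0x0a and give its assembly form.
set %r3, #395

@+0a  big-endian(a7 8b) = 0xa78b
  top 5b → 0x14 → set [RI]
  [10:9] rd=3 = %r3
  [8:0] imm=395 = #395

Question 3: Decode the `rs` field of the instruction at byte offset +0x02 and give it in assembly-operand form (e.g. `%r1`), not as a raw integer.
@+02  big-endian(b1 00) = 0xb100
  top 5b → 0x16 → ldr [RR]
  rd: (w>>9)&0x3=0x0 → %r0
  rs: (w>>7)&0x3=0x2 → %r2

%r2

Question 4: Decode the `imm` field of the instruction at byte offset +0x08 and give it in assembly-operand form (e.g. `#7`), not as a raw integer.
#133

+0x08: a2 85 ⇒ word 0xa285 (big)
  op=0xa285>>11=0x14 ⇒ set (RI)
  rd: (w>>9)&0x3=0x1 → %r1
  imm: (w>>0)&0x1ff=0x85 → #133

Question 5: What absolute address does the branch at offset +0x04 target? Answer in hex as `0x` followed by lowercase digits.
[04] 1f fa → 0x1ffa
  opcode bits[15:11]=0x3: bra/J
  [10:0] imm=2042 (s11→-6) = #-6
  target = base 0x6b9a + off 0x04 + 2 + imm -6 = 0x6b9a

0x6b9a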